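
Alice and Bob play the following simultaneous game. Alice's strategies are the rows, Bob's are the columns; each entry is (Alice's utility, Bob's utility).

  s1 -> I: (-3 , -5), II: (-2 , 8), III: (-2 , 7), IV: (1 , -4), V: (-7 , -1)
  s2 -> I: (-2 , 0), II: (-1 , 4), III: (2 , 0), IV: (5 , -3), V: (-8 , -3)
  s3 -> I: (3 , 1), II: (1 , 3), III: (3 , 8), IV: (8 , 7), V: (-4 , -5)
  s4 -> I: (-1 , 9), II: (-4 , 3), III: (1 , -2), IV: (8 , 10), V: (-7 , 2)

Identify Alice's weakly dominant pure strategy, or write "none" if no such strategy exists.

s3 vs s1: I: 3>-3, II: 1>-2, III: 3>-2, IV: 8>1, V: -4>-7.
s3 vs s2: I: 3>-2, II: 1>-1, III: 3>2, IV: 8>5, V: -4>-8.
s3 vs s4: I: 3>-1, II: 1>-4, III: 3>1, IV: 8=8, V: -4>-7.
s3 is at least as good as every other strategy against every opponent action, so it is weakly dominant.

s3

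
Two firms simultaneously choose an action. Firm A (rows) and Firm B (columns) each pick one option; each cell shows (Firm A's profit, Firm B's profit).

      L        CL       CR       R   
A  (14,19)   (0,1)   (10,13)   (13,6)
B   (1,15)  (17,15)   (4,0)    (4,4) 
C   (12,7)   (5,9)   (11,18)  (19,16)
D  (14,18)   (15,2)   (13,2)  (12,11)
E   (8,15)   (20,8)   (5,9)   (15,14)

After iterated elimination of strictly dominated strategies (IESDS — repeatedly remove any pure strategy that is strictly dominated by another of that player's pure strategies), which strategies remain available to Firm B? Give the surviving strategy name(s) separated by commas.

For Firm A, E strictly dominates B on the remaining columns (L: 8>1, CL: 20>17, CR: 5>4, R: 15>4); eliminate B.
For Firm B, R strictly dominates CL on the remaining rows (A: 6>1, C: 16>9, D: 11>2, E: 14>8); eliminate CL.
For Firm A, C strictly dominates E on the remaining columns (L: 12>8, CR: 11>5, R: 19>15); eliminate E.
Among the remaining strategies, none is strictly dominated by another pure strategy of the same player, so the elimination stops.
Surviving strategies — Firm A: {A, C, D}; Firm B: {L, CR, R}.

L, CR, R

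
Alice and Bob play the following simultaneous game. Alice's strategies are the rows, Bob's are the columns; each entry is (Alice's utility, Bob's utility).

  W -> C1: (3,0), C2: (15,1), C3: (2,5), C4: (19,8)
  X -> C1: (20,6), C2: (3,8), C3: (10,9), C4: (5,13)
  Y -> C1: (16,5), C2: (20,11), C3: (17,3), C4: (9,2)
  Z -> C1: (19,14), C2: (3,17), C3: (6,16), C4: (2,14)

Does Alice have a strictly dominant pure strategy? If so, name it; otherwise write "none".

W fails to dominate X at C1 (3<20).
X fails to dominate W at C2 (3<15).
Y fails to dominate W at C4 (9<19).
Z fails to dominate W at C2 (3<15).
No single strategy dominates all the others.

none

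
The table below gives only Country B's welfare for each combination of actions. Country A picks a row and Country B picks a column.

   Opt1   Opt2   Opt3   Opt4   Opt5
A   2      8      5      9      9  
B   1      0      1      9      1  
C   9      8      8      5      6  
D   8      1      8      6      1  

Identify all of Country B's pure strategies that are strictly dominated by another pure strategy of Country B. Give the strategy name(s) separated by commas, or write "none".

Opt1 is not dominated — it holds its own against Opt2 at B (1>0); Opt3 at B (1=1); Opt4 at C (9>5); Opt5 at B (1=1).
Opt2 is not dominated — it holds its own against Opt1 at A (8>2); Opt3 at A (8>5); Opt4 at C (8>5); Opt5 at C (8>6).
Opt3: no other strategy beats it everywhere (Opt1 at A (5>2); Opt2 at B (1>0); Opt4 at C (8>5); Opt5 at B (1=1)).
Opt4: no other strategy beats it everywhere (Opt1 at A (9>2); Opt2 at A (9>8); Opt3 at A (9>5); Opt5 at A (9=9)).
Opt5 is not dominated — it holds its own against Opt1 at A (9>2); Opt2 at A (9>8); Opt3 at A (9>5); Opt4 at A (9=9).

none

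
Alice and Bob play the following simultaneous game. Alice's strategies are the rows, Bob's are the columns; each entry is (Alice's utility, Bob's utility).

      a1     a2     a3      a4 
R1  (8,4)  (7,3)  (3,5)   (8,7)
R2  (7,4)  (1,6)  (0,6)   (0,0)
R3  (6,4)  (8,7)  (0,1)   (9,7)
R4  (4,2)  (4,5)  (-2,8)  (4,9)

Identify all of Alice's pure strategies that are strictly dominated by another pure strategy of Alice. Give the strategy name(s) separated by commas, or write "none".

R1: no other strategy beats it everywhere (R2 at a1 (8>7); R3 at a1 (8>6); R4 at a1 (8>4)).
R2: dominated, since R1 does at least as well everywhere (a1: 8>7, a2: 7>1, a3: 3>0, a4: 8>0).
R3 is not dominated — it holds its own against R1 at a2 (8>7); R2 at a2 (8>1); R4 at a1 (6>4).
R4 is strictly dominated by R1 (a1: 8>4, a2: 7>4, a3: 3>-2, a4: 8>4).

R2, R4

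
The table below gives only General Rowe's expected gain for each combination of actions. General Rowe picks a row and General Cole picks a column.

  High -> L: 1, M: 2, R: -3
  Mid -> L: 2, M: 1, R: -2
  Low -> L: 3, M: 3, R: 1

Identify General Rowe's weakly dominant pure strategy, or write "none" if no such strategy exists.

Low

Low vs High: L: 3>1, M: 3>2, R: 1>-3.
Low vs Mid: L: 3>2, M: 3>1, R: 1>-2.
Low is at least as good as every other strategy against every opponent action, so it is weakly dominant.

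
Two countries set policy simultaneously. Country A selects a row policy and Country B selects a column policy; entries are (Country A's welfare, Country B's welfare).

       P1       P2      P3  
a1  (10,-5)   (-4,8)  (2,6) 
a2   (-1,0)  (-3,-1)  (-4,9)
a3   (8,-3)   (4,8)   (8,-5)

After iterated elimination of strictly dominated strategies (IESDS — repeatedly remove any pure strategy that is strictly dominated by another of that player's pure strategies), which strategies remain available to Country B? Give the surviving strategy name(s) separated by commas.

P2

Row a2 is eliminated: a3 beats it against every remaining column (P1: 8>-1, P2: 4>-3, P3: 8>-4).
Column P1 is eliminated: P2 beats it against every remaining row (a1: 8>-5, a3: 8>-3).
For Country A, a3 strictly dominates a1 on the remaining columns (P2: 4>-4, P3: 8>2); eliminate a1.
Column P3 is eliminated: P2 beats it against every remaining row (a3: 8>-5).
Among the remaining strategies, none is strictly dominated by another pure strategy of the same player, so the elimination stops.
Surviving strategies — Country A: {a3}; Country B: {P2}.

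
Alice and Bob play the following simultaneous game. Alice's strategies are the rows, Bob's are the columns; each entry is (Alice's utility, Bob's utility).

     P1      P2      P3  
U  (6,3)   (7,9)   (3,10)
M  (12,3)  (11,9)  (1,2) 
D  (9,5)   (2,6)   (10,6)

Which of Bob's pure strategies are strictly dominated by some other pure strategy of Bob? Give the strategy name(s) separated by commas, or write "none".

P1

P2 strictly dominates P1 — U: 9>3, M: 9>3, D: 6>5.
Nothing dominates P2: P1 at U (9>3); P3 at M (9>2).
P3: no other strategy beats it everywhere (P1 at U (10>3); P2 at U (10>9)).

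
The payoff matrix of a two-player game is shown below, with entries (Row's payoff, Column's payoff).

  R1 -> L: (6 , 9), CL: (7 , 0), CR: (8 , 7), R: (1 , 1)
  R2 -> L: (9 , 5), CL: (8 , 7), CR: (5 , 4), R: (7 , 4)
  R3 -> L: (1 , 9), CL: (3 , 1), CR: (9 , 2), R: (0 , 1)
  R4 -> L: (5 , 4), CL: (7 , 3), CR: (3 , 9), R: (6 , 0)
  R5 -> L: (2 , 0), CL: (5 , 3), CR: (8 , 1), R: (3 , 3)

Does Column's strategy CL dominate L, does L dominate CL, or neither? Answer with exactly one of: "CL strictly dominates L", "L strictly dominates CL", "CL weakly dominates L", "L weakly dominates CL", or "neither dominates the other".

Compare CL to L across every action of Row: R1: 0<9, R2: 7>5, R3: 1<9, R4: 3<4, R5: 3>0.
CL does better at R2, R5 but worse at R1, R3, R4; neither strategy dominates the other.

neither dominates the other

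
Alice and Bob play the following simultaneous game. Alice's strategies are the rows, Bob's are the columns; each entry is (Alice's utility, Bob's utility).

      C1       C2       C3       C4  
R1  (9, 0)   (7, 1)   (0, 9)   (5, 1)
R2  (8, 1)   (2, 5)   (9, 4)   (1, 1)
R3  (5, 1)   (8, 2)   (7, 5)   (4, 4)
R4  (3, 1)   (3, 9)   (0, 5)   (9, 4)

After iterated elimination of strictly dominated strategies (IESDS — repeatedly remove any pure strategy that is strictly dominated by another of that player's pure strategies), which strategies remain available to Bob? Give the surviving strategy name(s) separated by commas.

For Bob, C2 strictly dominates C1 on the remaining rows (R1: 1>0, R2: 5>1, R3: 2>1, R4: 9>1); eliminate C1.
Bob's strategy C4 is strictly dominated by C3 (R1: 9>1, R2: 4>1, R3: 5>4, R4: 5>4) and is removed.
For Alice, R3 strictly dominates R1 on the remaining columns (C2: 8>7, C3: 7>0); eliminate R1.
Row R4 is eliminated: R3 beats it against every remaining column (C2: 8>3, C3: 7>0).
Among the remaining strategies, none is strictly dominated by another pure strategy of the same player, so the elimination stops.
Surviving strategies — Alice: {R2, R3}; Bob: {C2, C3}.

C2, C3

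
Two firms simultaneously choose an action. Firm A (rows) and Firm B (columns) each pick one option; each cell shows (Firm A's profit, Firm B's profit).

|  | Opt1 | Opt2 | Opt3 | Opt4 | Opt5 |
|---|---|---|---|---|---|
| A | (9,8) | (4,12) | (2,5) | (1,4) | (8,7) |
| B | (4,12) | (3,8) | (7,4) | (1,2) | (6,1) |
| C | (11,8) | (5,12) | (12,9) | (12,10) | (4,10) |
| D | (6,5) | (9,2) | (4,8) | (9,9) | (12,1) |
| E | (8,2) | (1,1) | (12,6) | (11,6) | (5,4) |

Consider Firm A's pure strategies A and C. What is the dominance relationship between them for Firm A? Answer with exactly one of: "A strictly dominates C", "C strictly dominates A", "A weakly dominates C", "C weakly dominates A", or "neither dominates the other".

neither dominates the other

A's payoffs vs C's, by Firm B's action — Opt1: 9<11, Opt2: 4<5, Opt3: 2<12, Opt4: 1<12, Opt5: 8>4.
A does better at Opt5 but worse at Opt1, Opt2, Opt3, Opt4; neither strategy dominates the other.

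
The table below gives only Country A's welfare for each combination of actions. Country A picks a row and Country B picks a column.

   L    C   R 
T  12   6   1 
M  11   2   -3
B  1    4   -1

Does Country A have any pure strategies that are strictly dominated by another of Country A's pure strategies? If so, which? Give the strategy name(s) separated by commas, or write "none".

T is not dominated — it holds its own against M at L (12>11); B at L (12>1).
M: dominated, since T does at least as well everywhere (L: 12>11, C: 6>2, R: 1>-3).
T strictly dominates B — L: 12>1, C: 6>4, R: 1>-1.

M, B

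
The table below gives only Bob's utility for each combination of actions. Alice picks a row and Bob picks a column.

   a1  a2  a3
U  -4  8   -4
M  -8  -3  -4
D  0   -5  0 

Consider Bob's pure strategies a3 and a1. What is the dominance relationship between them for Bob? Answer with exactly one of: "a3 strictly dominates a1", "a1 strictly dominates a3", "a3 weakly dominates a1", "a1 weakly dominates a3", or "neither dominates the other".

a3 weakly dominates a1

Compare a3 to a1 across each choice by Alice: U: -4=-4, M: -4>-8, D: 0=0.
a3 is at least as good everywhere and strictly better somewhere (tied only at U, D), so a3 weakly but not strictly dominates a1.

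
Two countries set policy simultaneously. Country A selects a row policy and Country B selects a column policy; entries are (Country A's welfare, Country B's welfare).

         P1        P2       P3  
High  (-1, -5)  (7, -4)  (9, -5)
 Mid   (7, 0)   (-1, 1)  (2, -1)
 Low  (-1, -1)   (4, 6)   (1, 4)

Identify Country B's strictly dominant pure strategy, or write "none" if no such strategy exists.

P2

P2 vs P1: High: -4>-5, Mid: 1>0, Low: 6>-1.
P2 vs P3: High: -4>-5, Mid: 1>-1, Low: 6>4.
P2 strictly beats every other strategy against every opponent action, so it is strictly dominant.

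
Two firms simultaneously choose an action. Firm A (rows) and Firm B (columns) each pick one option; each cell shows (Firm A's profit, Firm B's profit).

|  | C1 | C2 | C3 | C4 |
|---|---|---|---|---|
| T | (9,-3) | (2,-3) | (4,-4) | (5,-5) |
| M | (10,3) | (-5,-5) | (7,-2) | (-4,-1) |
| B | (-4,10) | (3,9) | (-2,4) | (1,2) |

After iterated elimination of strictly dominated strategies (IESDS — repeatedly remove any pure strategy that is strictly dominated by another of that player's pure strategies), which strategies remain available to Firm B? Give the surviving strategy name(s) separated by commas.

Firm B's strategy C3 is strictly dominated by C1 (T: -3>-4, M: 3>-2, B: 10>4) and is removed.
Column C4 is eliminated: C1 beats it against every remaining row (T: -3>-5, M: 3>-1, B: 10>2).
Among the remaining strategies, none is strictly dominated by another pure strategy of the same player, so the elimination stops.
Surviving strategies — Firm A: {T, M, B}; Firm B: {C1, C2}.

C1, C2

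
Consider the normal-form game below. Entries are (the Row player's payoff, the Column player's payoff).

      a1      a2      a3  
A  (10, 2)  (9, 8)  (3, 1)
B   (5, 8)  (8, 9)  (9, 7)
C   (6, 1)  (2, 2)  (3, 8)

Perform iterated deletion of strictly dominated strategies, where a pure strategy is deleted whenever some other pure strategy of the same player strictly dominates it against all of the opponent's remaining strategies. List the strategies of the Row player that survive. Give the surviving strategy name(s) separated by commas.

A

Column a1 is eliminated: a2 beats it against every remaining row (A: 8>2, B: 9>8, C: 2>1).
Row C is eliminated: B beats it against every remaining column (a2: 8>2, a3: 9>3).
The Column player's strategy a3 is strictly dominated by a2 (A: 8>1, B: 9>7) and is removed.
The Row player's strategy B is strictly dominated by A (a2: 9>8) and is removed.
Among the remaining strategies, none is strictly dominated by another pure strategy of the same player, so the elimination stops.
Surviving strategies — the Row player: {A}; the Column player: {a2}.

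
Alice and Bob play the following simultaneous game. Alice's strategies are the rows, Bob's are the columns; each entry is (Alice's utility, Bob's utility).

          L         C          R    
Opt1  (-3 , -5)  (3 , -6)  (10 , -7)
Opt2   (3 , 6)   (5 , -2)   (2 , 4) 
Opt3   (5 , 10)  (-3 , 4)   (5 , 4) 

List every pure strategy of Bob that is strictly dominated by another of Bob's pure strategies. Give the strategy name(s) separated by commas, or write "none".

L is not dominated — it holds its own against C at Opt1 (-5>-6); R at Opt1 (-5>-7).
C: dominated, since L does at least as well everywhere (Opt1: -5>-6, Opt2: 6>-2, Opt3: 10>4).
R is strictly dominated by L (Opt1: -5>-7, Opt2: 6>4, Opt3: 10>4).

C, R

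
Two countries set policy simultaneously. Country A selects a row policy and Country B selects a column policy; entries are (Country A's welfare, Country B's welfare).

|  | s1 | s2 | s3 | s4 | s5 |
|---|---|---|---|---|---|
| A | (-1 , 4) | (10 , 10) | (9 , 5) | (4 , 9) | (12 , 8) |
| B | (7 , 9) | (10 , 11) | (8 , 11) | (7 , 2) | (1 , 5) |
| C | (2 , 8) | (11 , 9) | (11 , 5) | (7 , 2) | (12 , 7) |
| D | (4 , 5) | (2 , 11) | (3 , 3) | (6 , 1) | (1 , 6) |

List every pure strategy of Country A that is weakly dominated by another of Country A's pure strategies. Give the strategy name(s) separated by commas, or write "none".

A is weakly dominated by C (s1: 2>-1, s2: 11>10, s3: 11>9, s4: 7>4, s5: 12=12).
Nothing dominates B: A at s1 (7>-1); C at s1 (7>2); D at s1 (7>4).
Nothing dominates C: A at s1 (2>-1); B at s2 (11>10); D at s2 (11>2).
D: dominated, since B does at least as well everywhere (s1: 7>4, s2: 10>2, s3: 8>3, s4: 7>6, s5: 1=1).

A, D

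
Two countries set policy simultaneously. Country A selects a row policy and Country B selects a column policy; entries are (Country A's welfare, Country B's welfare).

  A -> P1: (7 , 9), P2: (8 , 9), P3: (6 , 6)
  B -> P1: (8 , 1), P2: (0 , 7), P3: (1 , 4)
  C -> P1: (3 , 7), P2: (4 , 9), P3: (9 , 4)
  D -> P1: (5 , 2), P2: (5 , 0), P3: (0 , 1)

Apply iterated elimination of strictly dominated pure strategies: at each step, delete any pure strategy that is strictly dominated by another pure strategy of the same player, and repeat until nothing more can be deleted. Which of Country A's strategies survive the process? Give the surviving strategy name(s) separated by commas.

A, B

For Country A, A strictly dominates D on the remaining columns (P1: 7>5, P2: 8>5, P3: 6>0); eliminate D.
For Country B, P2 strictly dominates P3 on the remaining rows (A: 9>6, B: 7>4, C: 9>4); eliminate P3.
Country A's strategy C is strictly dominated by A (P1: 7>3, P2: 8>4) and is removed.
Among the remaining strategies, none is strictly dominated by another pure strategy of the same player, so the elimination stops.
Surviving strategies — Country A: {A, B}; Country B: {P1, P2}.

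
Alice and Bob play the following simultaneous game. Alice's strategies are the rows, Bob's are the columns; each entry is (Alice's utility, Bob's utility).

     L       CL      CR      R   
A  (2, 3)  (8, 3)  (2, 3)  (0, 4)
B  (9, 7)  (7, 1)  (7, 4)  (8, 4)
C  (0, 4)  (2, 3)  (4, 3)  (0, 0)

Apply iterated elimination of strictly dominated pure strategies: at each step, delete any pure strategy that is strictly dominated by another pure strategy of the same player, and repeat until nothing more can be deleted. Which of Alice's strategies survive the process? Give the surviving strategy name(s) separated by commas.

Row C is eliminated: B beats it against every remaining column (L: 9>0, CL: 7>2, CR: 7>4, R: 8>0).
For Bob, R strictly dominates CL on the remaining rows (A: 4>3, B: 4>1); eliminate CL.
Alice's strategy A is strictly dominated by B (L: 9>2, CR: 7>2, R: 8>0) and is removed.
Column CR is eliminated: L beats it against every remaining row (B: 7>4).
For Bob, L strictly dominates R on the remaining rows (B: 7>4); eliminate R.
Among the remaining strategies, none is strictly dominated by another pure strategy of the same player, so the elimination stops.
Surviving strategies — Alice: {B}; Bob: {L}.

B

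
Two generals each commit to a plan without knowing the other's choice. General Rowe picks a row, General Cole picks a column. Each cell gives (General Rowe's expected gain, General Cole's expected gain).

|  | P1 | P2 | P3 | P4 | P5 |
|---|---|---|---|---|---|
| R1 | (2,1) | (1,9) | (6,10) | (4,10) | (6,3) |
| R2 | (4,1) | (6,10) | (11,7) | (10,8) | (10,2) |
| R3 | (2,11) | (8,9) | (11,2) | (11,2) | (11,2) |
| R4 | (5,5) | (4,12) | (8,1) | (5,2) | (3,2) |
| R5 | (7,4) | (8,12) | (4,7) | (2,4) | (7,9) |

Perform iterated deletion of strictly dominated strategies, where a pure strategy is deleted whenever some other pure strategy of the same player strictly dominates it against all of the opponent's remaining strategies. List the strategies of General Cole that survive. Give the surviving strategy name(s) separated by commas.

P1, P2

For General Rowe, R2 strictly dominates R1 on the remaining columns (P1: 4>2, P2: 6>1, P3: 11>6, P4: 10>4, P5: 10>6); eliminate R1.
General Cole's strategy P3 is strictly dominated by P2 (R2: 10>7, R3: 9>2, R4: 12>1, R5: 12>7) and is removed.
General Cole's strategy P4 is strictly dominated by P2 (R2: 10>8, R3: 9>2, R4: 12>2, R5: 12>4) and is removed.
For General Rowe, R5 strictly dominates R4 on the remaining columns (P1: 7>5, P2: 8>4, P5: 7>3); eliminate R4.
Column P5 is eliminated: P2 beats it against every remaining row (R2: 10>2, R3: 9>2, R5: 12>9).
General Rowe's strategy R2 is strictly dominated by R5 (P1: 7>4, P2: 8>6) and is removed.
Among the remaining strategies, none is strictly dominated by another pure strategy of the same player, so the elimination stops.
Surviving strategies — General Rowe: {R3, R5}; General Cole: {P1, P2}.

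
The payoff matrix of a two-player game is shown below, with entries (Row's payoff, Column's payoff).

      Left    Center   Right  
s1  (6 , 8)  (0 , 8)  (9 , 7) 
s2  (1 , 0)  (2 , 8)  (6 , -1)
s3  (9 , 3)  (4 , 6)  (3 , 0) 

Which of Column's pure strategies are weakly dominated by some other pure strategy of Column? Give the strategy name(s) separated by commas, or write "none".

Left is weakly dominated by Center (s1: 8=8, s2: 8>0, s3: 6>3).
Center is not dominated — it holds its own against Left at s2 (8>0); Right at s1 (8>7).
Right is weakly dominated by Left (s1: 8>7, s2: 0>-1, s3: 3>0).

Left, Right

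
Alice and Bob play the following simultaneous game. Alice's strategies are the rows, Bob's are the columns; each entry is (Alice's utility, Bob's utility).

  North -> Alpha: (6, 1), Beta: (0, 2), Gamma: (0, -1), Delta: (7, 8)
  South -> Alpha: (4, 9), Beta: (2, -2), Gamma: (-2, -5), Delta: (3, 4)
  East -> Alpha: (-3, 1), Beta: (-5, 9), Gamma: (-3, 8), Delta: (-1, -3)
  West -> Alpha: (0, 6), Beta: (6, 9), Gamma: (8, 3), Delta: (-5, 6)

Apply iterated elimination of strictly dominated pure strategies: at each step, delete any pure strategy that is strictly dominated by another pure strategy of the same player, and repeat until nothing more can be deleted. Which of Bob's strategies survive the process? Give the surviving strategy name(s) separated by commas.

Alpha, Beta, Delta

Alice's strategy East is strictly dominated by North (Alpha: 6>-3, Beta: 0>-5, Gamma: 0>-3, Delta: 7>-1) and is removed.
For Bob, Alpha strictly dominates Gamma on the remaining rows (North: 1>-1, South: 9>-5, West: 6>3); eliminate Gamma.
Among the remaining strategies, none is strictly dominated by another pure strategy of the same player, so the elimination stops.
Surviving strategies — Alice: {North, South, West}; Bob: {Alpha, Beta, Delta}.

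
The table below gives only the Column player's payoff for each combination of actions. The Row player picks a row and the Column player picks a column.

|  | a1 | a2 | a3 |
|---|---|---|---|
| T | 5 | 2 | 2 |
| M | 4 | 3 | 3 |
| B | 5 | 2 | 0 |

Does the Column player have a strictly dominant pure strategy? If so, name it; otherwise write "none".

a1 vs a2: T: 5>2, M: 4>3, B: 5>2.
a1 vs a3: T: 5>2, M: 4>3, B: 5>0.
a1 strictly beats every other strategy against every opponent action, so it is strictly dominant.

a1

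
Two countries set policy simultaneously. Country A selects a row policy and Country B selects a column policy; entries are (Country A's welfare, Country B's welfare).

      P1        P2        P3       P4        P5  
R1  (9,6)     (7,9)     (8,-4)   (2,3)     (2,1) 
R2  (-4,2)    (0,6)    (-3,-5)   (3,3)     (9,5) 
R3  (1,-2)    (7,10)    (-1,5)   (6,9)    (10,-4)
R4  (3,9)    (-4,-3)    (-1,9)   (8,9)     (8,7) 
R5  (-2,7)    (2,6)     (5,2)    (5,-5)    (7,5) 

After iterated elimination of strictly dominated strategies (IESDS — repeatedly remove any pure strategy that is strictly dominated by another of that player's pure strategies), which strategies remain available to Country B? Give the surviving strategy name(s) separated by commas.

For Country A, R3 strictly dominates R2 on the remaining columns (P1: 1>-4, P2: 7>0, P3: -1>-3, P4: 6>3, P5: 10>9); eliminate R2.
Country B's strategy P5 is strictly dominated by P1 (R1: 6>1, R3: -2>-4, R4: 9>7, R5: 7>5) and is removed.
Among the remaining strategies, none is strictly dominated by another pure strategy of the same player, so the elimination stops.
Surviving strategies — Country A: {R1, R3, R4, R5}; Country B: {P1, P2, P3, P4}.

P1, P2, P3, P4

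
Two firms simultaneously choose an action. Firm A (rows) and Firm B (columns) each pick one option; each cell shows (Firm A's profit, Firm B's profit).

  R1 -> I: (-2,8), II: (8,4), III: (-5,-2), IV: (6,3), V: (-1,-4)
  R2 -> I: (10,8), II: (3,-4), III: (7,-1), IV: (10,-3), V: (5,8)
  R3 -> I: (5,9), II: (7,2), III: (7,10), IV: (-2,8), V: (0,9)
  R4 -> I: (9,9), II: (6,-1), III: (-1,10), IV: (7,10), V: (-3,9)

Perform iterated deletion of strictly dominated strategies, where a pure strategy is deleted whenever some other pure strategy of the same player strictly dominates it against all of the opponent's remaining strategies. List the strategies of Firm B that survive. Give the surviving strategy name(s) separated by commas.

I, III, V

Column II is eliminated: I beats it against every remaining row (R1: 8>4, R2: 8>-4, R3: 9>2, R4: 9>-1).
For Firm A, R2 strictly dominates R1 on the remaining columns (I: 10>-2, III: 7>-5, IV: 10>6, V: 5>-1); eliminate R1.
For Firm A, R2 strictly dominates R4 on the remaining columns (I: 10>9, III: 7>-1, IV: 10>7, V: 5>-3); eliminate R4.
Column IV is eliminated: I beats it against every remaining row (R2: 8>-3, R3: 9>8).
Among the remaining strategies, none is strictly dominated by another pure strategy of the same player, so the elimination stops.
Surviving strategies — Firm A: {R2, R3}; Firm B: {I, III, V}.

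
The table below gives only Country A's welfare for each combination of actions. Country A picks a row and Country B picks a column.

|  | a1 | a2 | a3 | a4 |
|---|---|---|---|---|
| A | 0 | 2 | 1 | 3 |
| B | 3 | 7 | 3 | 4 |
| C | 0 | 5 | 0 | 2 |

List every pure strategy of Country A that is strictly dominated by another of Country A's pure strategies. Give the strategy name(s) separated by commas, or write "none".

A: dominated, since B does at least as well everywhere (a1: 3>0, a2: 7>2, a3: 3>1, a4: 4>3).
B is not dominated — it holds its own against A at a1 (3>0); C at a1 (3>0).
B strictly dominates C — a1: 3>0, a2: 7>5, a3: 3>0, a4: 4>2.

A, C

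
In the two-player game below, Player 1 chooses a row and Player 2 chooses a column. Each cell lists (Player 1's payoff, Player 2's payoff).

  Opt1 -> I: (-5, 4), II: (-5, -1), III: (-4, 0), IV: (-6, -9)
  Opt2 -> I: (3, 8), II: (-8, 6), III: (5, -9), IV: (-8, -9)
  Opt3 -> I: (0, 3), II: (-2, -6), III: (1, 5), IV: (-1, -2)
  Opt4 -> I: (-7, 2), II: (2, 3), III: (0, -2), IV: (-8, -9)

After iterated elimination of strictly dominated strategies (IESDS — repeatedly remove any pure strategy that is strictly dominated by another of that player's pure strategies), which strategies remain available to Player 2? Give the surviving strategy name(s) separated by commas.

For Player 1, Opt3 strictly dominates Opt1 on the remaining columns (I: 0>-5, II: -2>-5, III: 1>-4, IV: -1>-6); eliminate Opt1.
Column IV is eliminated: I beats it against every remaining row (Opt2: 8>-9, Opt3: 3>-2, Opt4: 2>-9).
Among the remaining strategies, none is strictly dominated by another pure strategy of the same player, so the elimination stops.
Surviving strategies — Player 1: {Opt2, Opt3, Opt4}; Player 2: {I, II, III}.

I, II, III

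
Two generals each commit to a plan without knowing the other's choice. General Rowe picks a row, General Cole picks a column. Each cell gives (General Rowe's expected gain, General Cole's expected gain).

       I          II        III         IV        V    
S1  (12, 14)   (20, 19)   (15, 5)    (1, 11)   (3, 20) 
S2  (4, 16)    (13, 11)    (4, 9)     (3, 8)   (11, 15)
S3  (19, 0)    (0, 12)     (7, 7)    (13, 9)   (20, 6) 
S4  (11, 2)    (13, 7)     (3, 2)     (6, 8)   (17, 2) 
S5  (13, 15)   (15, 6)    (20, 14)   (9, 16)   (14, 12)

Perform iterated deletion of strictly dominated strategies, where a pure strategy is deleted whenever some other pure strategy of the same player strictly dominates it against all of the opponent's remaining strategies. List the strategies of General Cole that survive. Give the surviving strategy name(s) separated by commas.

I, II, IV, V

For General Rowe, S5 strictly dominates S2 on the remaining columns (I: 13>4, II: 15>13, III: 20>4, IV: 9>3, V: 14>11); eliminate S2.
Column III is eliminated: IV beats it against every remaining row (S1: 11>5, S3: 9>7, S4: 8>2, S5: 16>14).
Among the remaining strategies, none is strictly dominated by another pure strategy of the same player, so the elimination stops.
Surviving strategies — General Rowe: {S1, S3, S4, S5}; General Cole: {I, II, IV, V}.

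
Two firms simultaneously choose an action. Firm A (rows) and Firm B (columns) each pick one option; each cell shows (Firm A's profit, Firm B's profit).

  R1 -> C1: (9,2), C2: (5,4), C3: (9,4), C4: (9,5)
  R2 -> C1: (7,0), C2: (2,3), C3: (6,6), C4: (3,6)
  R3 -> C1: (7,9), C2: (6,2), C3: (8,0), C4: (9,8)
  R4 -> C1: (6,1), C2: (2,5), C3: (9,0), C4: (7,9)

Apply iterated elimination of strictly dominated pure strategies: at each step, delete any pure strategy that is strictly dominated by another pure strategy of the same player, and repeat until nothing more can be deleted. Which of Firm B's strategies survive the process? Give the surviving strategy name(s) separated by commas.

C1, C4

Row R2 is eliminated: R1 beats it against every remaining column (C1: 9>7, C2: 5>2, C3: 9>6, C4: 9>3).
For Firm B, C4 strictly dominates C2 on the remaining rows (R1: 5>4, R3: 8>2, R4: 9>5); eliminate C2.
Column C3 is eliminated: C4 beats it against every remaining row (R1: 5>4, R3: 8>0, R4: 9>0).
Row R4 is eliminated: R1 beats it against every remaining column (C1: 9>6, C4: 9>7).
Among the remaining strategies, none is strictly dominated by another pure strategy of the same player, so the elimination stops.
Surviving strategies — Firm A: {R1, R3}; Firm B: {C1, C4}.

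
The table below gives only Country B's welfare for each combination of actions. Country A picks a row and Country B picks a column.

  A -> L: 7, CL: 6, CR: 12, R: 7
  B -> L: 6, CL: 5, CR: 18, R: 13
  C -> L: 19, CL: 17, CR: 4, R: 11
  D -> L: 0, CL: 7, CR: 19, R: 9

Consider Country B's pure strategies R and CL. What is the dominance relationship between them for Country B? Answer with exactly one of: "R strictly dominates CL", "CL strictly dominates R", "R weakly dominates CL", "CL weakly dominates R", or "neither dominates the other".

Compare R to CL across each opponent action: A: 7>6, B: 13>5, C: 11<17, D: 9>7.
R does better at A, B, D but worse at C; neither strategy dominates the other.

neither dominates the other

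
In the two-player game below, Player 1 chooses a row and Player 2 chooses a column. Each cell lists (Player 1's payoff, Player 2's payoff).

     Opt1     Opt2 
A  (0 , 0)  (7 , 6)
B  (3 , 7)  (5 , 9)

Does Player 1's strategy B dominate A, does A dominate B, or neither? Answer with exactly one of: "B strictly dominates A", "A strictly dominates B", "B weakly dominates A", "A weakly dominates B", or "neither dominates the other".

Compare B to A across every action of Player 2: Opt1: 3>0, Opt2: 5<7.
B does better at Opt1 but worse at Opt2; neither strategy dominates the other.

neither dominates the other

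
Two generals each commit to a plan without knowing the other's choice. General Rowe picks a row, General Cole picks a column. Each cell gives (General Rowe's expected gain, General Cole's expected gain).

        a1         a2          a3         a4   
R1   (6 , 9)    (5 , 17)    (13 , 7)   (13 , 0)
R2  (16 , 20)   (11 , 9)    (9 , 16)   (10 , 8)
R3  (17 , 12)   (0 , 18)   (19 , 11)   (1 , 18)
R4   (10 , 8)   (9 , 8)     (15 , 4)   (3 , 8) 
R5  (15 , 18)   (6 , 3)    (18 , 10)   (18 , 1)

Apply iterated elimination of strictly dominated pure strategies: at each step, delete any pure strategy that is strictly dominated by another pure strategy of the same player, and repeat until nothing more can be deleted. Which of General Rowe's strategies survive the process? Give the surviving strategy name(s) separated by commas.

R2, R3, R5

General Rowe's strategy R1 is strictly dominated by R5 (a1: 15>6, a2: 6>5, a3: 18>13, a4: 18>13) and is removed.
General Cole's strategy a3 is strictly dominated by a1 (R2: 20>16, R3: 12>11, R4: 8>4, R5: 18>10) and is removed.
General Rowe's strategy R4 is strictly dominated by R2 (a1: 16>10, a2: 11>9, a4: 10>3) and is removed.
Among the remaining strategies, none is strictly dominated by another pure strategy of the same player, so the elimination stops.
Surviving strategies — General Rowe: {R2, R3, R5}; General Cole: {a1, a2, a4}.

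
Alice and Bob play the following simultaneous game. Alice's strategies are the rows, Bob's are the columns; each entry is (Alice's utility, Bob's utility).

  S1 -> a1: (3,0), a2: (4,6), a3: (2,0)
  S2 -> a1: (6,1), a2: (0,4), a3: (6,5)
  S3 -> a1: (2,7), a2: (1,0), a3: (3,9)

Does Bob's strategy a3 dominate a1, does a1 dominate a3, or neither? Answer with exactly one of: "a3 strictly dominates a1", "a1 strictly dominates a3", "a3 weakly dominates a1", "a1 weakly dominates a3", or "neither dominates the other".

a3's payoffs vs a1's, by Alice's action — S1: 0=0, S2: 5>1, S3: 9>7.
a3 is at least as good everywhere and strictly better somewhere (tied only at S1), so a3 weakly but not strictly dominates a1.

a3 weakly dominates a1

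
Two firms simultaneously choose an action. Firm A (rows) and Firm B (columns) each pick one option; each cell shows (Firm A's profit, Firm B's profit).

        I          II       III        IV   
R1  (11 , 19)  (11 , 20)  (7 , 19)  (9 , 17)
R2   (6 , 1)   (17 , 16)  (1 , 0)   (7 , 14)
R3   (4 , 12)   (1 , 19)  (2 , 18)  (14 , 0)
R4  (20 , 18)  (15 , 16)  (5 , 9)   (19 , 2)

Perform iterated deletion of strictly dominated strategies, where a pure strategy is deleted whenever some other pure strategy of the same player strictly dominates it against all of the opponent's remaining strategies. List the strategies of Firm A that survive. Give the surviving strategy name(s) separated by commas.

Firm A's strategy R3 is strictly dominated by R4 (I: 20>4, II: 15>1, III: 5>2, IV: 19>14) and is removed.
Column III is eliminated: II beats it against every remaining row (R1: 20>19, R2: 16>0, R4: 16>9).
Firm A's strategy R1 is strictly dominated by R4 (I: 20>11, II: 15>11, IV: 19>9) and is removed.
Column IV is eliminated: II beats it against every remaining row (R2: 16>14, R4: 16>2).
Among the remaining strategies, none is strictly dominated by another pure strategy of the same player, so the elimination stops.
Surviving strategies — Firm A: {R2, R4}; Firm B: {I, II}.

R2, R4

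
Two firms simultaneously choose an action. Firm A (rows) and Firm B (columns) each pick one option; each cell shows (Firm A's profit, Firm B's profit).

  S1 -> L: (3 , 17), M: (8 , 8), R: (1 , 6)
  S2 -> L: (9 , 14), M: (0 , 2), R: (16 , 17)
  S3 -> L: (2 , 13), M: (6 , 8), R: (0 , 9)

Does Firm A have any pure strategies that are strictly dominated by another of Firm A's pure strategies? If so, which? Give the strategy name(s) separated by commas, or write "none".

S1: no other strategy beats it everywhere (S2 at M (8>0); S3 at L (3>2)).
S2: no other strategy beats it everywhere (S1 at L (9>3); S3 at L (9>2)).
S3: dominated, since S1 does at least as well everywhere (L: 3>2, M: 8>6, R: 1>0).

S3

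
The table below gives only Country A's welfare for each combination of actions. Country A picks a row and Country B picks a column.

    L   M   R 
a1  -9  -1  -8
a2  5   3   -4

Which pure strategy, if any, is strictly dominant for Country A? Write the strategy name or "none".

a2

a2 vs a1: L: 5>-9, M: 3>-1, R: -4>-8.
a2 strictly beats every other strategy against every opponent action, so it is strictly dominant.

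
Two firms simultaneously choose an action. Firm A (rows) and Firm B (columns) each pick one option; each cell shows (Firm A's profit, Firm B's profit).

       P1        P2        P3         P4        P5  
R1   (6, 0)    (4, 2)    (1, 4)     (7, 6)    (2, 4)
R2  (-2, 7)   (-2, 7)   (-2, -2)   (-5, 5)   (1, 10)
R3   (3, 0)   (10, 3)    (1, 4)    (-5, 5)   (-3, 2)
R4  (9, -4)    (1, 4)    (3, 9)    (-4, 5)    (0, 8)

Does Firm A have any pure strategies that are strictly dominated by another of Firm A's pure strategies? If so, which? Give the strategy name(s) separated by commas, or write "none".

R1: no other strategy beats it everywhere (R2 at P1 (6>-2); R3 at P1 (6>3); R4 at P2 (4>1)).
R2 is strictly dominated by R1 (P1: 6>-2, P2: 4>-2, P3: 1>-2, P4: 7>-5, P5: 2>1).
R3 is not dominated — it holds its own against R1 at P2 (10>4); R2 at P1 (3>-2); R4 at P2 (10>1).
Nothing dominates R4: R1 at P1 (9>6); R2 at P1 (9>-2); R3 at P1 (9>3).

R2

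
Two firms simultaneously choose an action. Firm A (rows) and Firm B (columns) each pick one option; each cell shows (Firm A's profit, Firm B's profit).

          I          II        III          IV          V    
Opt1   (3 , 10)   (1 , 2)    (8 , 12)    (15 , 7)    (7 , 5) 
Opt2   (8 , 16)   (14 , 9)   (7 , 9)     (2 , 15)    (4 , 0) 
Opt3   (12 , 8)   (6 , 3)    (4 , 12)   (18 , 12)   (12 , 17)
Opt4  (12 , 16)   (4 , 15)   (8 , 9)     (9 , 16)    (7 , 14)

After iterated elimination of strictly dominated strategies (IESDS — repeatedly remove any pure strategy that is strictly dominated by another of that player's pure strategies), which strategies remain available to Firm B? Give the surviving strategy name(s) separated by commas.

I, III, IV, V

For Firm B, I strictly dominates II on the remaining rows (Opt1: 10>2, Opt2: 16>9, Opt3: 8>3, Opt4: 16>15); eliminate II.
Row Opt2 is eliminated: Opt4 beats it against every remaining column (I: 12>8, III: 8>7, IV: 9>2, V: 7>4).
Among the remaining strategies, none is strictly dominated by another pure strategy of the same player, so the elimination stops.
Surviving strategies — Firm A: {Opt1, Opt3, Opt4}; Firm B: {I, III, IV, V}.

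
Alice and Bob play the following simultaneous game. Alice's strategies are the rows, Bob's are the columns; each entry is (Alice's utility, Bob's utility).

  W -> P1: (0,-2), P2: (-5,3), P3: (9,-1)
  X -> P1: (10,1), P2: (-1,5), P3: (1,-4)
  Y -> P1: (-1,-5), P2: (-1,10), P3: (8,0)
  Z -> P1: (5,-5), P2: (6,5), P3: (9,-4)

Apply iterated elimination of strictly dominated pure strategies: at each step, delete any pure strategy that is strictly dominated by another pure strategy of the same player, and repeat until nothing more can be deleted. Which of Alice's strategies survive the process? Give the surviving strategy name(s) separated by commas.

Row Y is eliminated: Z beats it against every remaining column (P1: 5>-1, P2: 6>-1, P3: 9>8).
Bob's strategy P1 is strictly dominated by P2 (W: 3>-2, X: 5>1, Z: 5>-5) and is removed.
Alice's strategy X is strictly dominated by Z (P2: 6>-1, P3: 9>1) and is removed.
Bob's strategy P3 is strictly dominated by P2 (W: 3>-1, Z: 5>-4) and is removed.
For Alice, Z strictly dominates W on the remaining columns (P2: 6>-5); eliminate W.
Among the remaining strategies, none is strictly dominated by another pure strategy of the same player, so the elimination stops.
Surviving strategies — Alice: {Z}; Bob: {P2}.

Z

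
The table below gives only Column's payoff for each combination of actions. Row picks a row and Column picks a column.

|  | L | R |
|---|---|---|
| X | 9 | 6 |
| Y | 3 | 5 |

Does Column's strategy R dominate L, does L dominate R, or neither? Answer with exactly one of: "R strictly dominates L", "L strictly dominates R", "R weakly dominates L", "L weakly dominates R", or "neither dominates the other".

neither dominates the other

Compare R to L across each opponent action: X: 6<9, Y: 5>3.
R does better at Y but worse at X; neither strategy dominates the other.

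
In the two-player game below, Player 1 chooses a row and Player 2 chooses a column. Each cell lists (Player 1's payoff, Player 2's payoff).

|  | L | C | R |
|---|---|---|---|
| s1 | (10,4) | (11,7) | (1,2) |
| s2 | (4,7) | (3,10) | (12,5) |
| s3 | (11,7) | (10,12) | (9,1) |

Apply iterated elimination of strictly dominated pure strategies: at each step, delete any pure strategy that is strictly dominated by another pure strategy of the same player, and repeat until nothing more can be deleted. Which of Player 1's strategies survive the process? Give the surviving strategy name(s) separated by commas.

s1

For Player 2, C strictly dominates L on the remaining rows (s1: 7>4, s2: 10>7, s3: 12>7); eliminate L.
For Player 2, C strictly dominates R on the remaining rows (s1: 7>2, s2: 10>5, s3: 12>1); eliminate R.
For Player 1, s1 strictly dominates s2 on the remaining columns (C: 11>3); eliminate s2.
For Player 1, s1 strictly dominates s3 on the remaining columns (C: 11>10); eliminate s3.
Among the remaining strategies, none is strictly dominated by another pure strategy of the same player, so the elimination stops.
Surviving strategies — Player 1: {s1}; Player 2: {C}.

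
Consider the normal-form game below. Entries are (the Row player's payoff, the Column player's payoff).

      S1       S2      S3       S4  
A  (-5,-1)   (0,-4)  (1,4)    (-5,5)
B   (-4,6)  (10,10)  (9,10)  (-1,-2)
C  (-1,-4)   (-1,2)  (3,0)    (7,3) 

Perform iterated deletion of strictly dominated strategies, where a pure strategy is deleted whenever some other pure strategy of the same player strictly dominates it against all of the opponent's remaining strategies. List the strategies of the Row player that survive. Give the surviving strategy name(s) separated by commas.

B, C

The Row player's strategy A is strictly dominated by B (S1: -4>-5, S2: 10>0, S3: 9>1, S4: -1>-5) and is removed.
Column S1 is eliminated: S2 beats it against every remaining row (B: 10>6, C: 2>-4).
Among the remaining strategies, none is strictly dominated by another pure strategy of the same player, so the elimination stops.
Surviving strategies — the Row player: {B, C}; the Column player: {S2, S3, S4}.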